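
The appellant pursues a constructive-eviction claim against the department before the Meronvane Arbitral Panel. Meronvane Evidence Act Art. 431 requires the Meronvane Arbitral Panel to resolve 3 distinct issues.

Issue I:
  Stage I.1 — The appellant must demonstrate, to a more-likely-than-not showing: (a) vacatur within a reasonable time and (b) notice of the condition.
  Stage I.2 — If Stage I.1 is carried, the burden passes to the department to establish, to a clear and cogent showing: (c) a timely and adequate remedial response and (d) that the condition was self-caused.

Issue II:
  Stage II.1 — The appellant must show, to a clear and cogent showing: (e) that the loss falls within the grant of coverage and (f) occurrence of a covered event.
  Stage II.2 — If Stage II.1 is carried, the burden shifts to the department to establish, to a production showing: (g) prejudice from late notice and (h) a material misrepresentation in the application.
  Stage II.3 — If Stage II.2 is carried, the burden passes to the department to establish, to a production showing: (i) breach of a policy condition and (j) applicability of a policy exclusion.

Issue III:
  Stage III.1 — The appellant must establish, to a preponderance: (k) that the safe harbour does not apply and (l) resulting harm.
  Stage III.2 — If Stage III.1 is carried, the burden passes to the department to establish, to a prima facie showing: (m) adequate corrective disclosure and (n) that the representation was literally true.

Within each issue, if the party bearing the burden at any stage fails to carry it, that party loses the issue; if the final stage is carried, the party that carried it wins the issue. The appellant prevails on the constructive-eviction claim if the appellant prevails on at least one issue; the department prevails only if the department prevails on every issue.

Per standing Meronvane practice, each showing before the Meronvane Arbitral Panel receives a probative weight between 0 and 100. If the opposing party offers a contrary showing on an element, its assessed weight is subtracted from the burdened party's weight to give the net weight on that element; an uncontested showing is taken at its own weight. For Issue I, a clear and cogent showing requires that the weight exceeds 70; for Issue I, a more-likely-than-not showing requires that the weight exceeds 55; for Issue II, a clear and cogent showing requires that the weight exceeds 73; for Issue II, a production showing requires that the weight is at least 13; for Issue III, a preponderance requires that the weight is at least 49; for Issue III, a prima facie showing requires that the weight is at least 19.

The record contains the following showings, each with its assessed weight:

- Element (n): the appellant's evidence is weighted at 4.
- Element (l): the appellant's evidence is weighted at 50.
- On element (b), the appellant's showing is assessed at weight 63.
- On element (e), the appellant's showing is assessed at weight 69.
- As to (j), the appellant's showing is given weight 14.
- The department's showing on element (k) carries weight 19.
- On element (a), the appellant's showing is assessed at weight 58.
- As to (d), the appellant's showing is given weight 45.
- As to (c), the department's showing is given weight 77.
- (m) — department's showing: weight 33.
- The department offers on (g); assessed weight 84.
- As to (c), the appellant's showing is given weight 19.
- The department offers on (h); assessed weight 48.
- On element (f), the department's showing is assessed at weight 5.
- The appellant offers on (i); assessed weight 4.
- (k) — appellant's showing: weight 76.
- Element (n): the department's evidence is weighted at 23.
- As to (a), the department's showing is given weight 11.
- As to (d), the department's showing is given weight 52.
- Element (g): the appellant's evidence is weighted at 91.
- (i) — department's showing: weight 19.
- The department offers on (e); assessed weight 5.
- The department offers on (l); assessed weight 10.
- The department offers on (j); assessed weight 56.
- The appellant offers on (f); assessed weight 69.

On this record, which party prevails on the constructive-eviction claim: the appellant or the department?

department

— Issue I —
At Stage I.1 the appellant must meet a more-likely-than-not showing (weight exceeds 55): on (a) the weight is 58 less the opposing 11 gives net 47, ≤ 55, so (a) does not meet the standard; on (b) the weight is 63, > 55, so (b) meets the standard.
  Not every element is met, so the appellant fails to carry Stage I.1.
The analysis ends at Stage I.1; the department prevails on this issue.
— Issue II —
At Stage II.1 the appellant must meet a clear and cogent showing (weight exceeds 73): on (e) the weight is 69 less the opposing 5 gives net 64, which does not exceed 73, so (e) does not meet the standard; on (f) the weight is 69 less the opposing 5 gives net 64, ≤ 73, so (f) does not meet the standard.
  Stage II.1 not carried; the appellant fails its burden.
The analysis ends at Stage II.1; the department prevails on this issue.
— Issue III —
At Stage III.1 the appellant must meet a preponderance (weight is at least 49): on (k) the weight is 76 less the opposing 19 gives net 57, which does reach 49, so (k) meets the standard; on (l) the weight is 50 less the opposing 10 gives net 40, < 49, so (l) does not meet the standard.
  Not every element is met, so the appellant fails to carry Stage III.1.
The department prevails on this issue.
Per-issue: Issue I → department; Issue II → department; Issue III → department. The appellant must prevail on at least one issue; overall, the department prevails.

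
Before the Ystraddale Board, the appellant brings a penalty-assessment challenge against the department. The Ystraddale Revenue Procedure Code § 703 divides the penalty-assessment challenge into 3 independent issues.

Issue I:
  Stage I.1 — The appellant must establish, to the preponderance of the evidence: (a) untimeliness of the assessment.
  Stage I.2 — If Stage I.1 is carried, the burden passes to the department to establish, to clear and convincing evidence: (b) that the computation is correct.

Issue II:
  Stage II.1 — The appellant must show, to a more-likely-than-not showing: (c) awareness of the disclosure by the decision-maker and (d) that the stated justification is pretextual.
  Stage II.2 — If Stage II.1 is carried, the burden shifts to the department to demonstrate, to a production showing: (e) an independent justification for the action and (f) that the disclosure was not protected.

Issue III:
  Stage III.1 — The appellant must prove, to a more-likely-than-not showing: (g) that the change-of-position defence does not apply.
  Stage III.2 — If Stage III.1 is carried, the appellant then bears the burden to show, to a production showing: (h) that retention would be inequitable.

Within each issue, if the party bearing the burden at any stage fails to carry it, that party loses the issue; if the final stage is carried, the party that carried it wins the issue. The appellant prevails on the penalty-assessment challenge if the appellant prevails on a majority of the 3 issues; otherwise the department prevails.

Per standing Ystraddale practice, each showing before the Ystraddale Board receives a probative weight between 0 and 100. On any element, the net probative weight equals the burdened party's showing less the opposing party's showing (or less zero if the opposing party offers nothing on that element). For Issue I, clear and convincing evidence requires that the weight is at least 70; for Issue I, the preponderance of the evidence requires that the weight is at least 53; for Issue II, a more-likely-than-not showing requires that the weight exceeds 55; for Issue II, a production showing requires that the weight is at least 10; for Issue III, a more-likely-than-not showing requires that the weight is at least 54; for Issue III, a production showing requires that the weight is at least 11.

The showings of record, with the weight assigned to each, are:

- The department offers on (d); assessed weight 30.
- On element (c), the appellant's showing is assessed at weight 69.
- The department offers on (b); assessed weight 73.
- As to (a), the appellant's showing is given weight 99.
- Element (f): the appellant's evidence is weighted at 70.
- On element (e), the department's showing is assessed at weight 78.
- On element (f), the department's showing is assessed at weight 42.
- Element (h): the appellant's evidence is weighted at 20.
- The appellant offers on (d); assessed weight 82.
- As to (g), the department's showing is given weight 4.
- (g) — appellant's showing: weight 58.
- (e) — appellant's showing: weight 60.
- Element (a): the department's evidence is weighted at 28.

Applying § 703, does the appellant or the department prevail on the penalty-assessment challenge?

— Issue I —
At Stage I.1 the appellant must meet the preponderance of the evidence (weight is at least 53): on (a) the weight is 99 less the opposing 28 gives net 71, ≥ 53, so (a) meets the standard.
  Stage I.1 is satisfied; the onus moves to the department.
At Stage I.2 the department must meet clear and convincing evidence (weight is at least 70): on (b) the weight is 73, which does reach 70, so (b) meets the standard.
  The department carries the last stage.
All stages carried — the department prevails on this issue.
— Issue II —
Stage II.1 (appellant, a more-likely-than-not showing, weight exceeds 55): (c) 69 > 55 — meets; (d) net 82−30=52 ≤ 55 — fails.
  Not every element is met, so the appellant fails to carry Stage II.1.
The department prevails on this issue.
— Issue III —
Stage III.1 — burden on appellant; standard: a more-likely-than-not showing (weight is at least 54).
    (g): 58 − 4 = 54 ≥ 54 [met]
  Stage III.1 carried; the burden remains with the appellant.
Stage III.2 — burden on appellant; standard: a production showing (weight is at least 11).
    (h): 20 ≥ 11 [met]
  The appellant carries the last stage.
All stages carried — the appellant prevails on this issue.
Per-issue: Issue I → department; Issue II → department; Issue III → appellant. The appellant must prevail on a majority of issues; overall, the department prevails.

department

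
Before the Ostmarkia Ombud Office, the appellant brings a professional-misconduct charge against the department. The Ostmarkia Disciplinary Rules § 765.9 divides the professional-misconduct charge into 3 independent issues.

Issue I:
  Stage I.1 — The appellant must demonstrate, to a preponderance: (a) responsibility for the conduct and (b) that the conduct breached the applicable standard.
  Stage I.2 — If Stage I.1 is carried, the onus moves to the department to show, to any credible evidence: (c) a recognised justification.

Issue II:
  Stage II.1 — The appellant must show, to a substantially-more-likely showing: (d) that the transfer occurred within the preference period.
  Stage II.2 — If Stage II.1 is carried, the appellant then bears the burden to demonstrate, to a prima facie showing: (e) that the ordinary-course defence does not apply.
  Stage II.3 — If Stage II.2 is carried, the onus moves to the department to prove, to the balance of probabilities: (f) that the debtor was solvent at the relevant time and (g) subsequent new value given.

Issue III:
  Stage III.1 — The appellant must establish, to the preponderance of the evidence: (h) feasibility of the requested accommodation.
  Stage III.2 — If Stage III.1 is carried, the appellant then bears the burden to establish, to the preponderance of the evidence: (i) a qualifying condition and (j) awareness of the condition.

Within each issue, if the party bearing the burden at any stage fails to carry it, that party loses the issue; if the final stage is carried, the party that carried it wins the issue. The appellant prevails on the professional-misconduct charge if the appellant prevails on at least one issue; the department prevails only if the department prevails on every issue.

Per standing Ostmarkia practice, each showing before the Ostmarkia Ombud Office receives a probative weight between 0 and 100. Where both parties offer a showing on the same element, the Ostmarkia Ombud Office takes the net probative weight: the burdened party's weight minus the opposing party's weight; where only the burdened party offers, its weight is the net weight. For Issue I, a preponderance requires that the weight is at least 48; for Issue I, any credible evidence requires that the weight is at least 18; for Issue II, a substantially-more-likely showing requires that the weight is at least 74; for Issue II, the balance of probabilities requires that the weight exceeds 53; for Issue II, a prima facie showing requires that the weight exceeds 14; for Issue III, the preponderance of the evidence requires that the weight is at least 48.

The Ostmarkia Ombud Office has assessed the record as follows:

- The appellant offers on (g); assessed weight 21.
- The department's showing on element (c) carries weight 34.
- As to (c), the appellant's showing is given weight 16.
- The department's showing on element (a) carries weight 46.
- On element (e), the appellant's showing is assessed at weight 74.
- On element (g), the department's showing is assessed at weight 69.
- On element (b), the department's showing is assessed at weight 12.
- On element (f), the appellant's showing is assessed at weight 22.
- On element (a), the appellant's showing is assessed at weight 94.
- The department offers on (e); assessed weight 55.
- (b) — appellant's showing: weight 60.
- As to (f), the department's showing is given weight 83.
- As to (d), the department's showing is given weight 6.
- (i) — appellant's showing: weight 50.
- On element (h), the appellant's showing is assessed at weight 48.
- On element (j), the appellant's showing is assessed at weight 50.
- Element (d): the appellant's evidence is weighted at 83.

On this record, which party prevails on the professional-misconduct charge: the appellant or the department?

appellant

— Issue I —
At Stage I.1 the appellant must meet a preponderance (weight is at least 48): on (a) the weight is 94 less the opposing 46 gives net 48, which does reach 48, so (a) meets the standard; on (b) the weight is 60 less the opposing 12 gives net 48, which does reach 48, so (b) meets the standard.
  Stage I.1 is satisfied; the onus moves to the department.
At Stage I.2 the department must meet any credible evidence (weight is at least 18): on (c) the weight is 34 less the opposing 16 gives net 18, ≥ 18, so (c) meets the standard.
  Stage I.2 carried; the final stage is satisfied.
Every stage carried; the department prevails on this issue.
— Issue II —
Stage II.1 — burden on appellant; standard: a substantially-more-likely showing (weight is at least 74).
    (d): 83 − 6 = 77 ≥ 74 [met]
  Stage II.1 carried; the burden remains with the appellant.
Stage II.2 — burden on appellant; standard: a prima facie showing (weight exceeds 14).
    (e): 74 − 55 = 19 > 14 [met]
  Stage II.2 carried; the burden shifts to the department.
Stage II.3 — burden on department; standard: the balance of probabilities (weight exceeds 53).
    (f): 83 − 22 = 61 > 53 [met]
    (g): 69 − 21 = 48 ≤ 53 [not met]
  Not every element is met, so the department fails to carry Stage II.3.
So the appellant prevails on this issue.
— Issue III —
Stage III.1 (appellant, the preponderance of the evidence, weight is at least 48): (h) 48 ≥ 48 — meets.
  Stage III.1 carried; the burden remains with the appellant.
Stage III.2 (appellant, the preponderance of the evidence, weight is at least 48): (i) 50 ≥ 48 — meets; (j) 50 ≥ 48 — meets.
  Stage III.2 carried; the final stage is satisfied.
With every stage satisfied, the appellant prevails on this issue.
Per-issue: Issue I → department; Issue II → appellant; Issue III → appellant. The appellant must prevail on at least one issue; overall, the appellant prevails.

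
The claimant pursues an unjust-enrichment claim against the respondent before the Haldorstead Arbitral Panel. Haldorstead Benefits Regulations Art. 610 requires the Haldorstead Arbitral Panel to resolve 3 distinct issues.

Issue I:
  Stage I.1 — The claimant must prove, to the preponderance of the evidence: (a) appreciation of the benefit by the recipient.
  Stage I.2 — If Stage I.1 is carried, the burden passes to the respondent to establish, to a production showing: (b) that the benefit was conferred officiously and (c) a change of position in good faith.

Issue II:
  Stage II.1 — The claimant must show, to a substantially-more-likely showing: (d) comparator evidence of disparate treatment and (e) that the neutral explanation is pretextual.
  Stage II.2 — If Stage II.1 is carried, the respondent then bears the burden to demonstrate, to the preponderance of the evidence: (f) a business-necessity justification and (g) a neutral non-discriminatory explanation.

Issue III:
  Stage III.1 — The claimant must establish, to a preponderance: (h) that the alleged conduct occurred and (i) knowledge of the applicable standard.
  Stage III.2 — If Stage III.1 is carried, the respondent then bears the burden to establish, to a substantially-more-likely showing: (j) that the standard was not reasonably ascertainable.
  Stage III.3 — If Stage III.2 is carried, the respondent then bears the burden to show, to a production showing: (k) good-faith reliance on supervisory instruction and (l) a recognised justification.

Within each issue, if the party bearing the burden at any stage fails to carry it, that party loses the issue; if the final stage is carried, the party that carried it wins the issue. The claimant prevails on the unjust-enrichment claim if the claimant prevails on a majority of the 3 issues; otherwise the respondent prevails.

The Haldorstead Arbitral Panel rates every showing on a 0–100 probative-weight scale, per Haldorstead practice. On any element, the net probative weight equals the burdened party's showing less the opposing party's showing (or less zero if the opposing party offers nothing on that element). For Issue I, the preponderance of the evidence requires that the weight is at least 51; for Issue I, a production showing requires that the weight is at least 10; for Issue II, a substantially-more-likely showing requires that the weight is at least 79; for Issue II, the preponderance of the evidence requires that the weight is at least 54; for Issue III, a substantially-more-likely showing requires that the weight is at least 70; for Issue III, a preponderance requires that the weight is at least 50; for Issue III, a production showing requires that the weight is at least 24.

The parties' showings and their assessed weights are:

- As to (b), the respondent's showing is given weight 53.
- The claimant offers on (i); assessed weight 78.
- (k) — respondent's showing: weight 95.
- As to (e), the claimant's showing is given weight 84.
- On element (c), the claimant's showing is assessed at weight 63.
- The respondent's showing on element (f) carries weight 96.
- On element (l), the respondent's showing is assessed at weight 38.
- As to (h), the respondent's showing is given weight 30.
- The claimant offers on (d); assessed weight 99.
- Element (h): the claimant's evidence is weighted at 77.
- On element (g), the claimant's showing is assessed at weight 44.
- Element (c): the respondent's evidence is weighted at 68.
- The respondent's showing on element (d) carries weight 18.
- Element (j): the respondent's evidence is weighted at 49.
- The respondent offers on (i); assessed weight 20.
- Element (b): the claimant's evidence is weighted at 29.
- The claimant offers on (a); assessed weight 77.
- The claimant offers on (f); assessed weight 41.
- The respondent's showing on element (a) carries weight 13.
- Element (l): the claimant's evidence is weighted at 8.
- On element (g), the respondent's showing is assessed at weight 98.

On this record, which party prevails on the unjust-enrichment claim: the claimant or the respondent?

— Issue I —
Stage I.1 — burden on claimant; standard: the preponderance of the evidence (weight is at least 51).
    (a): 77 − 13 = 64 ≥ 51 [met]
  The claimant carries Stage I.1; the respondent now bears the burden.
Stage I.2 — burden on respondent; standard: a production showing (weight is at least 10).
    (b): 53 − 29 = 24 ≥ 10 [met]
    (c): 68 − 63 = 5 < 10 [not met]
  The respondent does not carry Stage I.2.
The claimant prevails on this issue.
— Issue II —
At Stage II.1 the claimant must meet a substantially-more-likely showing (weight is at least 79): on (d) the weight is 99 less the opposing 18 gives net 81, which does reach 79, so (d) meets the standard; on (e) the weight is 84, which does reach 79, so (e) meets the standard.
  Stage II.1 carried; the burden shifts to the respondent.
At Stage II.2 the respondent must meet the preponderance of the evidence (weight is at least 54): on (f) the weight is 96 less the opposing 41 gives net 55, which does reach 54, so (f) meets the standard; on (g) the weight is 98 less the opposing 44 gives net 54, which does reach 54, so (g) meets the standard.
  Stage II.2 carried; the final stage is satisfied.
Every stage carried; the respondent prevails on this issue.
— Issue III —
At Stage III.1 the claimant must meet a preponderance (weight is at least 50): on (h) the weight is 77 less the opposing 30 gives net 47, which does not reach 50, so (h) does not meet the standard; on (i) the weight is 78 less the opposing 20 gives net 58, ≥ 50, so (i) meets the standard.
  Stage III.1 not carried; the claimant fails its burden.
So the respondent prevails on this issue.
Per-issue: Issue I → claimant; Issue II → respondent; Issue III → respondent. The claimant must prevail on a majority of issues; overall, the respondent prevails.

respondent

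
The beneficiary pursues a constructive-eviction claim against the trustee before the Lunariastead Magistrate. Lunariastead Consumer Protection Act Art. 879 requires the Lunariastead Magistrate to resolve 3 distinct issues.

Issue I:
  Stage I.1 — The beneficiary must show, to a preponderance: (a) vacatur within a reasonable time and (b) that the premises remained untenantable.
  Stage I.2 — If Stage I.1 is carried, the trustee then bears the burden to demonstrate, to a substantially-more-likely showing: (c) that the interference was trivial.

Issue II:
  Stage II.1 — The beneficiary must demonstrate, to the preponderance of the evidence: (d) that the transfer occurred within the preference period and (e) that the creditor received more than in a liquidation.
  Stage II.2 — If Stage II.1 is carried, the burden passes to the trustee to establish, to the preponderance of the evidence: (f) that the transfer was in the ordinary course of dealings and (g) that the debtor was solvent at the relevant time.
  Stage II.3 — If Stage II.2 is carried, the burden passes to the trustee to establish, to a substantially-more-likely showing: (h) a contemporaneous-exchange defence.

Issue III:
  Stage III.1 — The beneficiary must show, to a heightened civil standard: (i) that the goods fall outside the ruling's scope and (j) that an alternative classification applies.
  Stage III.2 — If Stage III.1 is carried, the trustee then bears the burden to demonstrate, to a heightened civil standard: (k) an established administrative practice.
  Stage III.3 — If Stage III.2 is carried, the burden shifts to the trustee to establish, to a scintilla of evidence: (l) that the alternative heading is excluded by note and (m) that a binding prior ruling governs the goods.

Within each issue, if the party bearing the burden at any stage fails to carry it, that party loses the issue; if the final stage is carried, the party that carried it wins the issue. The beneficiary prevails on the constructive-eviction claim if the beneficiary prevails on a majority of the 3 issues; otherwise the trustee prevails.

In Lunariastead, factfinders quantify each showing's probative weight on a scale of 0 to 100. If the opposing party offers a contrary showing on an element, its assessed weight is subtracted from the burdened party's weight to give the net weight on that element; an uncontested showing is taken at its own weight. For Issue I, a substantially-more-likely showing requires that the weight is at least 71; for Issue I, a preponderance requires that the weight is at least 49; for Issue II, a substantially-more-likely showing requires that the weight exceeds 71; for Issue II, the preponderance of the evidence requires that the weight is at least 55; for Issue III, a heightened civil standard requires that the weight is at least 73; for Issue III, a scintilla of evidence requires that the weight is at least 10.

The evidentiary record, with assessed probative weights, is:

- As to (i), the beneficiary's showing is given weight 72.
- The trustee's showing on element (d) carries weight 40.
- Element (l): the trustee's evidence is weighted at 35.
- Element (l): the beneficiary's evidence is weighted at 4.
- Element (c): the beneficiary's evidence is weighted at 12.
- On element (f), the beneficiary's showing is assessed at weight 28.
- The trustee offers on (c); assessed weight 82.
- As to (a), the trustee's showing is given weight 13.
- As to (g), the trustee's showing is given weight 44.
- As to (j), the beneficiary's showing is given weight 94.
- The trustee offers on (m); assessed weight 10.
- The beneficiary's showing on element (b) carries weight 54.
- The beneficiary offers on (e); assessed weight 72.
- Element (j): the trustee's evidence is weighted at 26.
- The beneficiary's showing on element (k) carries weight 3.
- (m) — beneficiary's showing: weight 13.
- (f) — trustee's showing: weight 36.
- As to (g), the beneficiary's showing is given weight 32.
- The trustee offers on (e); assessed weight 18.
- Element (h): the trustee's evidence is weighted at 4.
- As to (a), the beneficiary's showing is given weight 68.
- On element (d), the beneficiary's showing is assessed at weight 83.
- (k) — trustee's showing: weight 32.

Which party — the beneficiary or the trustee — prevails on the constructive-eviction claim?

trustee

— Issue I —
At Stage I.1 the beneficiary must meet a preponderance (weight is at least 49): on (a) the weight is 68 less the opposing 13 gives net 55, which does reach 49, so (a) meets the standard; on (b) the weight is 54, ≥ 49, so (b) meets the standard.
  Stage I.1 carried; the burden shifts to the trustee.
At Stage I.2 the trustee must meet a substantially-more-likely showing (weight is at least 71): on (c) the weight is 82 less the opposing 12 gives net 70, < 71, so (c) does not meet the standard.
  Stage I.2 not carried; the trustee fails its burden.
So the beneficiary prevails on this issue.
— Issue II —
Stage II.1 (beneficiary, the preponderance of the evidence, weight is at least 55): (d) net 83−40=43 < 55 — fails; (e) net 72−18=54 < 55 — fails.
  Stage II.1 not carried; the beneficiary fails its burden.
The trustee prevails on this issue.
— Issue III —
At Stage III.1 the beneficiary must meet a heightened civil standard (weight is at least 73): on (i) the weight is 72, < 73, so (i) does not meet the standard; on (j) the weight is 94 less the opposing 26 gives net 68, < 73, so (j) does not meet the standard.
  Not every element is met, so the beneficiary fails to carry Stage III.1.
So the trustee prevails on this issue.
Per-issue: Issue I → beneficiary; Issue II → trustee; Issue III → trustee. The beneficiary must prevail on a majority of issues; overall, the trustee prevails.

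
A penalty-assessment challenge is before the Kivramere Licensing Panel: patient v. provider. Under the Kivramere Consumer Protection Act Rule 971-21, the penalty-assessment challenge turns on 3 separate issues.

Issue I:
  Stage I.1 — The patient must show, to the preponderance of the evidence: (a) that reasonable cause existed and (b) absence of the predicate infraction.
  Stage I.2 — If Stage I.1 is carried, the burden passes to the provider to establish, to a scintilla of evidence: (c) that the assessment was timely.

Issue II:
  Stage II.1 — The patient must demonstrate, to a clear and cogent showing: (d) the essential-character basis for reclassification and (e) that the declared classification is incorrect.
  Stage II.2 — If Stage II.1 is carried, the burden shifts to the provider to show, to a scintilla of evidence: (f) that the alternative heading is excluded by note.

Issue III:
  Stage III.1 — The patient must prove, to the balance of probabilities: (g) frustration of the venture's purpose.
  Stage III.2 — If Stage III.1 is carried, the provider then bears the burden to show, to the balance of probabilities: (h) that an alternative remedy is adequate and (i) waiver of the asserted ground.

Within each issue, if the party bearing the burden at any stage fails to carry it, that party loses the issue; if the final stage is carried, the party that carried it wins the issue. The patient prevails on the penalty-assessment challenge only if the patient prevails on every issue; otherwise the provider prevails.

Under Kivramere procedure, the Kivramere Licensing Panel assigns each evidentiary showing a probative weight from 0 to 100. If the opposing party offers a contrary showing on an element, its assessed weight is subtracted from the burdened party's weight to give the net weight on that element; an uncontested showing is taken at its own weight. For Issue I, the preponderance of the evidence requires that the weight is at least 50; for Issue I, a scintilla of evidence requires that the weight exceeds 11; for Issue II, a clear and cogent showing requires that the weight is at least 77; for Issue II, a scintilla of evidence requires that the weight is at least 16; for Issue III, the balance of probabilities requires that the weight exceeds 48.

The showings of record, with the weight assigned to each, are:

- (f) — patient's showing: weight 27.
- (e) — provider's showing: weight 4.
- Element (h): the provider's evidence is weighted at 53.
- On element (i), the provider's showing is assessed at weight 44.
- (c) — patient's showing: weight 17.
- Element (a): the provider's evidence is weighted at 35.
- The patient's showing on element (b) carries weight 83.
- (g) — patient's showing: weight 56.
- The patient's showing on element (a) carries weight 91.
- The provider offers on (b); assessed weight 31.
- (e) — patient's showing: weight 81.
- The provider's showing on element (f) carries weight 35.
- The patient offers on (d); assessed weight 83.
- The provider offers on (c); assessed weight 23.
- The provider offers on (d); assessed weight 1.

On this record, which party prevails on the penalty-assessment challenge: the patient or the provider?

— Issue I —
Stage I.1 (patient, the preponderance of the evidence, weight is at least 50): (a) net 91−35=56 ≥ 50 — meets; (b) net 83−31=52 ≥ 50 — meets.
  The patient carries Stage I.1; the provider now bears the burden.
Stage I.2 (provider, a scintilla of evidence, weight exceeds 11): (c) net 23−17=6 ≤ 11 — fails.
  Stage I.2 not carried; the provider fails its burden.
The analysis ends at Stage I.2; the patient prevails on this issue.
— Issue II —
At Stage II.1 the patient must meet a clear and cogent showing (weight is at least 77): on (d) the weight is 83 less the opposing 1 gives net 82, which does reach 77, so (d) meets the standard; on (e) the weight is 81 less the opposing 4 gives net 77, ≥ 77, so (e) meets the standard.
  All elements met. The burden passes to the provider.
At Stage II.2 the provider must meet a scintilla of evidence (weight is at least 16): on (f) the weight is 35 less the opposing 27 gives net 8, < 16, so (f) does not meet the standard.
  Not every element is met, so the provider fails to carry Stage II.2.
The analysis ends at Stage II.2; the patient prevails on this issue.
— Issue III —
At Stage III.1 the patient must meet the balance of probabilities (weight exceeds 48): on (g) the weight is 56, > 48, so (g) meets the standard.
  Stage III.1 carried; the burden shifts to the provider.
At Stage III.2 the provider must meet the balance of probabilities (weight exceeds 48): on (h) the weight is 53, > 48, so (h) meets the standard; on (i) the weight is 44, which does not exceed 48, so (i) does not meet the standard.
  Stage III.2 not carried; the provider fails its burden.
The analysis ends at Stage III.2; the patient prevails on this issue.
Per-issue: Issue I → patient; Issue II → patient; Issue III → patient. The patient must prevail on every issue; overall, the patient prevails.

patient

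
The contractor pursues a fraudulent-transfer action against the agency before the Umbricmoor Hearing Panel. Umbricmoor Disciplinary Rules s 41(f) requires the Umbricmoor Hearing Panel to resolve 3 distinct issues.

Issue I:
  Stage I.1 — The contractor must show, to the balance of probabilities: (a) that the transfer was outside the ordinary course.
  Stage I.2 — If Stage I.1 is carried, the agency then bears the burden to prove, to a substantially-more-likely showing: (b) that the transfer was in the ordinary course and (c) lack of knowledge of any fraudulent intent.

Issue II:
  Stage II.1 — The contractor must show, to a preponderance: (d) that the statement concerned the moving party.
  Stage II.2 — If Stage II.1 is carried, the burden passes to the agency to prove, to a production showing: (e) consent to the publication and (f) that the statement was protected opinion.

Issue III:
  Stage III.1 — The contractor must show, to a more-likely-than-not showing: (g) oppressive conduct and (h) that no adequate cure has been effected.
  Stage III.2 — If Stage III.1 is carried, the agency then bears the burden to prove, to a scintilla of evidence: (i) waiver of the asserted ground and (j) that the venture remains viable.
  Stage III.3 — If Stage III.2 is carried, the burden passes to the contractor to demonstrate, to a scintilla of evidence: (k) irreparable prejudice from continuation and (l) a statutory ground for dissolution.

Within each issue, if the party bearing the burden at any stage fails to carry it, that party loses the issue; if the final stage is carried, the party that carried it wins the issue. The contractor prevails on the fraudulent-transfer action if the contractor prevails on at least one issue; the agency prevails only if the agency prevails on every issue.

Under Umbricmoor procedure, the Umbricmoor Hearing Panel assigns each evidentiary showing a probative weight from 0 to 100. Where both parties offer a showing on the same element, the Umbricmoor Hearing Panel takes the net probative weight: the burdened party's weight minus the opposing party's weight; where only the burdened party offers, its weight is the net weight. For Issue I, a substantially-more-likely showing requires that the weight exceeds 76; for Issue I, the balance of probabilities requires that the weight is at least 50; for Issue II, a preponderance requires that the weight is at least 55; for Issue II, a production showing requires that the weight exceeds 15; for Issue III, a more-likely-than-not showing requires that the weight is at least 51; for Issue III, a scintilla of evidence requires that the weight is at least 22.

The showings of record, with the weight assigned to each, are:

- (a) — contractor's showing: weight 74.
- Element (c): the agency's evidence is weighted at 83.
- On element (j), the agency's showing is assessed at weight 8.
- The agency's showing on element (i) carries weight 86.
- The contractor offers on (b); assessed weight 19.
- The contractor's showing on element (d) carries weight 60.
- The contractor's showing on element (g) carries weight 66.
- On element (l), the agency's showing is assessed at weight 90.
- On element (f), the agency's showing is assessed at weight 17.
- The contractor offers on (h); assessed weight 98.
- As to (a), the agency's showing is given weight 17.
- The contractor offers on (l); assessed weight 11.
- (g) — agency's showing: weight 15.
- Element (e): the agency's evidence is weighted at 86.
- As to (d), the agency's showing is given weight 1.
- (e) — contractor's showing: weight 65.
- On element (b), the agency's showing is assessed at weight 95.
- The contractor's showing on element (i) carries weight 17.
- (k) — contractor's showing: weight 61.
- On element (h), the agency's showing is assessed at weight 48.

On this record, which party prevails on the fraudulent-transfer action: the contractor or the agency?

contractor

— Issue I —
At Stage I.1 the contractor must meet the balance of probabilities (weight is at least 50): on (a) the weight is 74 less the opposing 17 gives net 57, which does reach 50, so (a) meets the standard.
  All elements met. The burden passes to the agency.
At Stage I.2 the agency must meet a substantially-more-likely showing (weight exceeds 76): on (b) the weight is 95 less the opposing 19 gives net 76, which does not exceed 76, so (b) does not meet the standard; on (c) the weight is 83, which does exceed 76, so (c) meets the standard.
  Stage I.2 not carried; the agency fails its burden.
The analysis ends at Stage I.2; the contractor prevails on this issue.
— Issue II —
Stage II.1 (contractor, a preponderance, weight is at least 55): (d) net 60−1=59 ≥ 55 — meets.
  Stage II.1 is satisfied; the onus moves to the agency.
Stage II.2 (agency, a production showing, weight exceeds 15): (e) net 86−65=21 > 15 — meets; (f) 17 > 15 — meets.
  All elements met at the final stage.
All stages carried — the agency prevails on this issue.
— Issue III —
Stage III.1 — burden on contractor; standard: a more-likely-than-not showing (weight is at least 51).
    (g): 66 − 15 = 51 ≥ 51 [met]
    (h): 98 − 48 = 50 < 51 [not met]
  Not every element is met, so the contractor fails to carry Stage III.1.
The agency prevails on this issue.
Per-issue: Issue I → contractor; Issue II → agency; Issue III → agency. The contractor must prevail on at least one issue; overall, the contractor prevails.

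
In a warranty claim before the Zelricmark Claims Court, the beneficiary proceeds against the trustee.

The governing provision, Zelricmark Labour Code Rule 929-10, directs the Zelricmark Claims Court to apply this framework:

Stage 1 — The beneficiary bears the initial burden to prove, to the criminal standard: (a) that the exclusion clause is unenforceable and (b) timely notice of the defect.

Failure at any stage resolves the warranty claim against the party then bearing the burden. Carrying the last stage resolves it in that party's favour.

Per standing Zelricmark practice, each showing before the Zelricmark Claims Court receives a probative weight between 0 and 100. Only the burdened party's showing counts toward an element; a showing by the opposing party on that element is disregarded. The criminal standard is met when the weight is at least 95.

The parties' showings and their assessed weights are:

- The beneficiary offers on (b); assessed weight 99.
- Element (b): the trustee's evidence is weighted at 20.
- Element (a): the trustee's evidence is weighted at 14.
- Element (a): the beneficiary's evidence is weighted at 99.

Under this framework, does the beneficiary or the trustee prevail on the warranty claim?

At Stage 1 the beneficiary must meet the criminal standard (weight is at least 95): on (a) the weight is 99 (the trustee's 14 is given no effect), ≥ 95, so (a) meets the standard; on (b) the weight is 99 (the trustee's 20 is given no effect), which does reach 95, so (b) meets the standard.
  All elements met at the final stage.
With every stage satisfied, the beneficiary prevails.

beneficiary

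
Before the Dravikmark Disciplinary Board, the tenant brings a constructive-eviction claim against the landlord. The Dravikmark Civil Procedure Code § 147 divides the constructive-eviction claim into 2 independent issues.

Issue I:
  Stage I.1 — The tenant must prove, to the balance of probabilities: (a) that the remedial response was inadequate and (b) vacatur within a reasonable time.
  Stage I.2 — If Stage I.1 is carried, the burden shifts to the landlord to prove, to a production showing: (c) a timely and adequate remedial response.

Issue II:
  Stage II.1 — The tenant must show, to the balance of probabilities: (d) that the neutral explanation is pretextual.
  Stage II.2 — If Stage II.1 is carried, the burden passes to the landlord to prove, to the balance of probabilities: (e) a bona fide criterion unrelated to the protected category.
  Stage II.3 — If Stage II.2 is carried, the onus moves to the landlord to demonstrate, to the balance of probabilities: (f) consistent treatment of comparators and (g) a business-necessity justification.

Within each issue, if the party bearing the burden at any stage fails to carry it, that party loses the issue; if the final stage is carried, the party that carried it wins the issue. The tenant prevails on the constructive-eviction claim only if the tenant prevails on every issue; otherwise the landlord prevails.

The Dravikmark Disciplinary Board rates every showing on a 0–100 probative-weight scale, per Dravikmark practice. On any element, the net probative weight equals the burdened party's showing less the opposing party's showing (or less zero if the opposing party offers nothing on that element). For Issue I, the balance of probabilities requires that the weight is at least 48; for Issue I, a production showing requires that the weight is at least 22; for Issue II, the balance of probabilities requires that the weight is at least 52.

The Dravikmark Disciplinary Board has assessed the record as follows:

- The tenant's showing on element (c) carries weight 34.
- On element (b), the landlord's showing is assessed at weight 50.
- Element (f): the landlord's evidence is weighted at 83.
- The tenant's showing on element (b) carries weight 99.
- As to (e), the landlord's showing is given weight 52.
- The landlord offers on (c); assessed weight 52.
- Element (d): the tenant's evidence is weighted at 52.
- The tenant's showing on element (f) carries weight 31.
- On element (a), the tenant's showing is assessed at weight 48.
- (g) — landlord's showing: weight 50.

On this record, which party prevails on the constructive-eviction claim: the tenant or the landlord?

— Issue I —
Stage I.1 — burden on tenant; standard: the balance of probabilities (weight is at least 48).
    (a): 48 ≥ 48 [met]
    (b): 99 − 50 = 49 ≥ 48 [met]
  Stage I.1 carried; the burden shifts to the landlord.
Stage I.2 — burden on landlord; standard: a production showing (weight is at least 22).
    (c): 52 − 34 = 18 < 22 [not met]
  Stage I.2 not carried; the landlord fails its burden.
The analysis ends at Stage I.2; the tenant prevails on this issue.
— Issue II —
Stage II.1 (tenant, the balance of probabilities, weight is at least 52): (d) 52 ≥ 52 — meets.
  Stage II.1 carried; the burden shifts to the landlord.
Stage II.2 (landlord, the balance of probabilities, weight is at least 52): (e) 52 ≥ 52 — meets.
  Stage II.2 carried; the burden remains with the landlord.
Stage II.3 (landlord, the balance of probabilities, weight is at least 52): (f) net 83−31=52 ≥ 52 — meets; (g) 50 < 52 — fails.
  The landlord does not carry Stage II.3.
The tenant prevails on this issue.
Per-issue: Issue I → tenant; Issue II → tenant. The tenant must prevail on every issue; overall, the tenant prevails.

tenant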